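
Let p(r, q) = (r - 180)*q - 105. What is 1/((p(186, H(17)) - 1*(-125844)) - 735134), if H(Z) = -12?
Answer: -1/609467 ≈ -1.6408e-6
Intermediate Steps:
p(r, q) = -105 + q*(-180 + r) (p(r, q) = (-180 + r)*q - 105 = q*(-180 + r) - 105 = -105 + q*(-180 + r))
1/((p(186, H(17)) - 1*(-125844)) - 735134) = 1/(((-105 - 180*(-12) - 12*186) - 1*(-125844)) - 735134) = 1/(((-105 + 2160 - 2232) + 125844) - 735134) = 1/((-177 + 125844) - 735134) = 1/(125667 - 735134) = 1/(-609467) = -1/609467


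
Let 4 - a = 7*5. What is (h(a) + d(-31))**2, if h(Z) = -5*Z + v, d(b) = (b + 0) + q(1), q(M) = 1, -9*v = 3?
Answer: 139876/9 ≈ 15542.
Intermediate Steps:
v = -1/3 (v = -1/9*3 = -1/3 ≈ -0.33333)
a = -31 (a = 4 - 7*5 = 4 - 1*35 = 4 - 35 = -31)
d(b) = 1 + b (d(b) = (b + 0) + 1 = b + 1 = 1 + b)
h(Z) = -1/3 - 5*Z (h(Z) = -5*Z - 1/3 = -1/3 - 5*Z)
(h(a) + d(-31))**2 = ((-1/3 - 5*(-31)) + (1 - 31))**2 = ((-1/3 + 155) - 30)**2 = (464/3 - 30)**2 = (374/3)**2 = 139876/9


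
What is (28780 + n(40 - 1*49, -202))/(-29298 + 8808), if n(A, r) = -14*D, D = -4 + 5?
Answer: -14383/10245 ≈ -1.4039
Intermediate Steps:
D = 1
n(A, r) = -14 (n(A, r) = -14*1 = -14)
(28780 + n(40 - 1*49, -202))/(-29298 + 8808) = (28780 - 14)/(-29298 + 8808) = 28766/(-20490) = 28766*(-1/20490) = -14383/10245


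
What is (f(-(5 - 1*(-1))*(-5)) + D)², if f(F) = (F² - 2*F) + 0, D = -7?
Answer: 693889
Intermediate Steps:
f(F) = F² - 2*F
(f(-(5 - 1*(-1))*(-5)) + D)² = ((-(5 - 1*(-1))*(-5))*(-2 - (5 - 1*(-1))*(-5)) - 7)² = ((-(5 + 1)*(-5))*(-2 - (5 + 1)*(-5)) - 7)² = ((-1*6*(-5))*(-2 - 1*6*(-5)) - 7)² = ((-6*(-5))*(-2 - 6*(-5)) - 7)² = (30*(-2 + 30) - 7)² = (30*28 - 7)² = (840 - 7)² = 833² = 693889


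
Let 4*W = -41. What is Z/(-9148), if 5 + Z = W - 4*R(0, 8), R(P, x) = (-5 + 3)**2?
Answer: 125/36592 ≈ 0.0034160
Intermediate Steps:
W = -41/4 (W = (1/4)*(-41) = -41/4 ≈ -10.250)
R(P, x) = 4 (R(P, x) = (-2)**2 = 4)
Z = -125/4 (Z = -5 + (-41/4 - 4*4) = -5 + (-41/4 - 16) = -5 - 105/4 = -125/4 ≈ -31.250)
Z/(-9148) = -125/4/(-9148) = -125/4*(-1/9148) = 125/36592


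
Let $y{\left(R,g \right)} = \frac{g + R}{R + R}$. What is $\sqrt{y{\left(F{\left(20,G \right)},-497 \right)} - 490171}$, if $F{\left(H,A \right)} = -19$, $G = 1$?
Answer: $\frac{i \sqrt{176946829}}{19} \approx 700.11 i$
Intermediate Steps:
$y{\left(R,g \right)} = \frac{R + g}{2 R}$
$\sqrt{y{\left(F{\left(20,G \right)},-497 \right)} - 490171} = \sqrt{\frac{-19 - 497}{2 \left(-19\right)} - 490171} = \sqrt{\frac{1}{2} \left(- \frac{1}{19}\right) \left(-516\right) - 490171} = \sqrt{\frac{258}{19} - 490171} = \sqrt{- \frac{9312991}{19}} = \frac{i \sqrt{176946829}}{19}$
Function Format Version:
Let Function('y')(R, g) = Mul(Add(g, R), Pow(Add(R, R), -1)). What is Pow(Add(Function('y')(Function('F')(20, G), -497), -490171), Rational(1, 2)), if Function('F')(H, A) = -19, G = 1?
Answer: Mul(Rational(1, 19), I, Pow(176946829, Rational(1, 2))) ≈ Mul(700.11, I)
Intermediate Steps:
Function('y')(R, g) = Mul(Rational(1, 2), Pow(R, -1), Add(R, g)) (Function('y')(R, g) = Mul(Add(R, g), Pow(Mul(2, R), -1)) = Mul(Add(R, g), Mul(Rational(1, 2), Pow(R, -1))) = Mul(Rational(1, 2), Pow(R, -1), Add(R, g)))
Pow(Add(Function('y')(Function('F')(20, G), -497), -490171), Rational(1, 2)) = Pow(Add(Mul(Rational(1, 2), Pow(-19, -1), Add(-19, -497)), -490171), Rational(1, 2)) = Pow(Add(Mul(Rational(1, 2), Rational(-1, 19), -516), -490171), Rational(1, 2)) = Pow(Add(Rational(258, 19), -490171), Rational(1, 2)) = Pow(Rational(-9312991, 19), Rational(1, 2)) = Mul(Rational(1, 19), I, Pow(176946829, Rational(1, 2)))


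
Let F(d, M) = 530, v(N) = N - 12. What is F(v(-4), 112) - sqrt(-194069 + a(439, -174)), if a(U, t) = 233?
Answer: 530 - 2*I*sqrt(48459) ≈ 530.0 - 440.27*I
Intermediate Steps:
v(N) = -12 + N
F(v(-4), 112) - sqrt(-194069 + a(439, -174)) = 530 - sqrt(-194069 + 233) = 530 - sqrt(-193836) = 530 - 2*I*sqrt(48459)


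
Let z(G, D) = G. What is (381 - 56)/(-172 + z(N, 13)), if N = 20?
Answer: -325/152 ≈ -2.1382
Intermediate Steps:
(381 - 56)/(-172 + z(N, 13)) = (381 - 56)/(-172 + 20) = 325/(-152) = 325*(-1/152) = -325/152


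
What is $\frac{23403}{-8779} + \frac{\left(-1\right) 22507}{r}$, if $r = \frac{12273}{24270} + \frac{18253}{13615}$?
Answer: $- \frac{4353652750522951}{357069557513} \approx -12193.0$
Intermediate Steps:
$r = \frac{40673147}{22029070}$ ($r = 12273 \cdot \frac{1}{24270} + 18253 \cdot \frac{1}{13615} = \frac{4091}{8090} + \frac{18253}{13615} = \frac{40673147}{22029070} \approx 1.8463$)
$\frac{23403}{-8779} + \frac{\left(-1\right) 22507}{r} = \frac{23403}{-8779} + \frac{\left(-1\right) 22507}{\frac{40673147}{22029070}} = 23403 \left(- \frac{1}{8779}\right) - \frac{495808278490}{40673147} = - \frac{23403}{8779} - \frac{495808278490}{40673147} = - \frac{4353652750522951}{357069557513}$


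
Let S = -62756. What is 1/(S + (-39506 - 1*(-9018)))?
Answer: -1/93244 ≈ -1.0725e-5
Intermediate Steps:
1/(S + (-39506 - 1*(-9018))) = 1/(-62756 + (-39506 - 1*(-9018))) = 1/(-62756 + (-39506 + 9018)) = 1/(-62756 - 30488) = 1/(-93244) = -1/93244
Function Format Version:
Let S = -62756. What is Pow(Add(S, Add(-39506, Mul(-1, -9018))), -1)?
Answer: Rational(-1, 93244) ≈ -1.0725e-5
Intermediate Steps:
Pow(Add(S, Add(-39506, Mul(-1, -9018))), -1) = Pow(Add(-62756, Add(-39506, Mul(-1, -9018))), -1) = Pow(Add(-62756, Add(-39506, 9018)), -1) = Pow(Add(-62756, -30488), -1) = Pow(-93244, -1) = Rational(-1, 93244)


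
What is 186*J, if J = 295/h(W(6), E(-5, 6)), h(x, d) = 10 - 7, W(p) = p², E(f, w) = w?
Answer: 18290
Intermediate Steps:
h(x, d) = 3
J = 295/3 ≈ 98.333
186*J = 186*(295/3) = 18290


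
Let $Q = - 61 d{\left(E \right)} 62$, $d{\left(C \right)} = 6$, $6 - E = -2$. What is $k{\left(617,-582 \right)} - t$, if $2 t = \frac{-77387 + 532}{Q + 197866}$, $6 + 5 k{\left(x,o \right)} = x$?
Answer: $\frac{214446903}{1751740} \approx 122.42$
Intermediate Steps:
$E = 8$ ($E = 6 - -2 = 6 + 2 = 8$)
$k{\left(x,o \right)} = - \frac{6}{5} + \frac{x}{5}$
$Q = -22692$ ($Q = \left(-61\right) 6 \cdot 62 = \left(-366\right) 62 = -22692$)
$t = - \frac{76855}{350348}$ ($t = \frac{\left(-77387 + 532\right) \frac{1}{-22692 + 197866}}{2} = \frac{\left(-76855\right) \frac{1}{175174}}{2} = \frac{1}{2} \left(- \frac{76855}{175174}\right) = - \frac{76855}{350348} \approx -0.21937$)
$k{\left(617,-582 \right)} - t = \left(- \frac{6}{5} + \frac{1}{5} \cdot 617\right) - - \frac{76855}{350348} = \left(- \frac{6}{5} + \frac{617}{5}\right) + \frac{76855}{350348} = \frac{611}{5} + \frac{76855}{350348} = \frac{214446903}{1751740}$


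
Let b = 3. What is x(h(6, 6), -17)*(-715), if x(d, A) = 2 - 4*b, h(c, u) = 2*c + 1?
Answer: 7150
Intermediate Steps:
h(c, u) = 1 + 2*c
x(d, A) = -10 (x(d, A) = 2 - 4*3 = 2 - 12 = -10)
x(h(6, 6), -17)*(-715) = -10*(-715) = 7150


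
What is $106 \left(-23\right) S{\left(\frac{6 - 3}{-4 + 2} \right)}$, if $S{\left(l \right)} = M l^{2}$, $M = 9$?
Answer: $- \frac{98739}{2} \approx -49370.0$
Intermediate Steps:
$S{\left(l \right)} = 9 l^{2}$
$106 \left(-23\right) S{\left(\frac{6 - 3}{-4 + 2} \right)} = 106 \left(-23\right) 9 \left(\frac{6 - 3}{-4 + 2}\right)^{2} = - 2438 \cdot 9 \left(\frac{3}{-2}\right)^{2} = - 2438 \cdot 9 \left(3 \left(- \frac{1}{2}\right)\right)^{2} = - 2438 \cdot 9 \left(- \frac{3}{2}\right)^{2} = - 2438 \cdot 9 \cdot \frac{9}{4} = \left(-2438\right) \frac{81}{4} = - \frac{98739}{2}$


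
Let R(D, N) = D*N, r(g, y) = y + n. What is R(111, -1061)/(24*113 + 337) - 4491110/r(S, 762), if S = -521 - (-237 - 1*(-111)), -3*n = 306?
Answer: -1377112325/201234 ≈ -6843.3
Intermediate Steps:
n = -102 (n = -⅓*306 = -102)
S = -395 (S = -521 - (-237 + 111) = -521 - 1*(-126) = -521 + 126 = -395)
r(g, y) = -102 + y (r(g, y) = y - 102 = -102 + y)
R(111, -1061)/(24*113 + 337) - 4491110/r(S, 762) = (111*(-1061))/(24*113 + 337) - 4491110/(-102 + 762) = -117771/(2712 + 337) - 4491110/660 = -117771/3049 - 4491110*1/660 = -117771*1/3049 - 449111/66 = -117771/3049 - 449111/66 = -1377112325/201234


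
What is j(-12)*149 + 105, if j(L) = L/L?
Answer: 254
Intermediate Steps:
j(L) = 1
j(-12)*149 + 105 = 1*149 + 105 = 149 + 105 = 254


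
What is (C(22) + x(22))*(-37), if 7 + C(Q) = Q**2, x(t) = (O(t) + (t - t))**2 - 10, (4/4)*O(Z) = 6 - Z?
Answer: -26751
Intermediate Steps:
O(Z) = 6 - Z
x(t) = -10 + (6 - t)**2 (x(t) = ((6 - t) + (t - t))**2 - 10 = ((6 - t) + 0)**2 - 10 = (6 - t)**2 - 10 = -10 + (6 - t)**2)
C(Q) = -7 + Q**2
(C(22) + x(22))*(-37) = ((-7 + 22**2) + (-10 + (-6 + 22)**2))*(-37) = ((-7 + 484) + (-10 + 16**2))*(-37) = (477 + (-10 + 256))*(-37) = (477 + 246)*(-37) = 723*(-37) = -26751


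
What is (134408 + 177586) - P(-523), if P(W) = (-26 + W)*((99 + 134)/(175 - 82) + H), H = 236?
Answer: 13730937/31 ≈ 4.4293e+5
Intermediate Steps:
P(W) = -576706/93 + 22181*W/93 (P(W) = (-26 + W)*((99 + 134)/(175 - 82) + 236) = (-26 + W)*(233/93 + 236) = (-26 + W)*(22181/93) = -576706/93 + 22181*W/93)
(134408 + 177586) - P(-523) = (134408 + 177586) - (-576706/93 + (22181/93)*(-523)) = 311994 - (-576706/93 - 11600663/93) = 311994 - 1*(-4059123/31) = 311994 + 4059123/31 = 13730937/31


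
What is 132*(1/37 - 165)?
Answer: -805728/37 ≈ -21776.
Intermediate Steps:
132*(1/37 - 165) = 132*(-6104/37) = -805728/37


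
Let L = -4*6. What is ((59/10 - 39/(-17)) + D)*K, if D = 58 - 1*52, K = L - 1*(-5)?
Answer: -45847/170 ≈ -269.69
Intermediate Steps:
L = -24
K = -19 (K = -24 - 1*(-5) = -24 + 5 = -19)
D = 6 (D = 58 - 52 = 6)
((59/10 - 39/(-17)) + D)*K = ((59/10 - 39/(-17)) + 6)*(-19) = ((59*(⅒) - 39*(-1/17)) + 6)*(-19) = ((59/10 + 39/17) + 6)*(-19) = (1393/170 + 6)*(-19) = (2413/170)*(-19) = -45847/170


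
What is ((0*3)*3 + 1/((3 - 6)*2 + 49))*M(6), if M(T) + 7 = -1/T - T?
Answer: -79/258 ≈ -0.30620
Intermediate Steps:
M(T) = -7 - T - 1/T (M(T) = -7 + (-1/T - T) = -7 + (-T - 1/T) = -7 - T - 1/T)
((0*3)*3 + 1/((3 - 6)*2 + 49))*M(6) = ((0*3)*3 + 1/((3 - 6)*2 + 49))*(-7 - 1*6 - 1/6) = (0*3 + 1/(-3*2 + 49))*(-7 - 6 - 1*1/6) = (0 + 1/(-6 + 49))*(-7 - 6 - 1/6) = (0 + 1/43)*(-79/6) = (1/43)*(-79/6) = -79/258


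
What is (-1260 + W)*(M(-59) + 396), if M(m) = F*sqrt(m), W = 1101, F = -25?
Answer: -62964 + 3975*I*sqrt(59) ≈ -62964.0 + 30533.0*I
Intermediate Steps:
M(m) = -25*sqrt(m)
(-1260 + W)*(M(-59) + 396) = (-1260 + 1101)*(-25*I*sqrt(59) + 396) = -159*(-25*I*sqrt(59) + 396) = -159*(396 - 25*I*sqrt(59)) = -62964 + 3975*I*sqrt(59)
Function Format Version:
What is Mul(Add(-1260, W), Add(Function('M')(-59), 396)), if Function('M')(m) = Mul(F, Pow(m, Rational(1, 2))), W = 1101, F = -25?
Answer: Add(-62964, Mul(3975, I, Pow(59, Rational(1, 2)))) ≈ Add(-62964., Mul(30533., I))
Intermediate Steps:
Function('M')(m) = Mul(-25, Pow(m, Rational(1, 2)))
Mul(Add(-1260, W), Add(Function('M')(-59), 396)) = Mul(Add(-1260, 1101), Add(Mul(-25, Pow(-59, Rational(1, 2))), 396)) = Mul(-159, Add(Mul(-25, Mul(I, Pow(59, Rational(1, 2)))), 396)) = Mul(-159, Add(Mul(-25, I, Pow(59, Rational(1, 2))), 396)) = Mul(-159, Add(396, Mul(-25, I, Pow(59, Rational(1, 2))))) = Add(-62964, Mul(3975, I, Pow(59, Rational(1, 2))))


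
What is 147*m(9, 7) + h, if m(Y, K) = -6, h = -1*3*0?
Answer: -882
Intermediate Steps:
h = 0 (h = -3*0 = 0)
147*m(9, 7) + h = 147*(-6) + 0 = -882 + 0 = -882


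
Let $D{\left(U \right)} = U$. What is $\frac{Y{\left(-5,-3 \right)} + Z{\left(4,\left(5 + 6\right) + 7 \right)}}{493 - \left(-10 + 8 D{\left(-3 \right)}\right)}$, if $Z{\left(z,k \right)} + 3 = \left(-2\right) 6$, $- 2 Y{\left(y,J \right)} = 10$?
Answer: $- \frac{20}{527} \approx -0.037951$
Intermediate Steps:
$Y{\left(y,J \right)} = -5$ ($Y{\left(y,J \right)} = \left(- \frac{1}{2}\right) 10 = -5$)
$Z{\left(z,k \right)} = -15$ ($Z{\left(z,k \right)} = -3 - 12 = -15$)
$\frac{Y{\left(-5,-3 \right)} + Z{\left(4,\left(5 + 6\right) + 7 \right)}}{493 - \left(-10 + 8 D{\left(-3 \right)}\right)} = \frac{-5 - 15}{493 + \left(\left(-8\right) \left(-3\right) + 10\right)} = - \frac{20}{493 + \left(24 + 10\right)} = - \frac{20}{493 + 34} = - \frac{20}{527}$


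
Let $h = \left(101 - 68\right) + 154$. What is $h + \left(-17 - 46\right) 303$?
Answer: $-18902$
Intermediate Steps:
$h = 187$ ($h = 33 + 154 = 187$)
$h + \left(-17 - 46\right) 303 = 187 + \left(-17 - 46\right) 303 = 187 - 19089 = -18902$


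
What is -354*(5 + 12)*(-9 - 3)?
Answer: 72216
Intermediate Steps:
-354*(5 + 12)*(-9 - 3) = -6018*(-12) = -354*(-204) = 72216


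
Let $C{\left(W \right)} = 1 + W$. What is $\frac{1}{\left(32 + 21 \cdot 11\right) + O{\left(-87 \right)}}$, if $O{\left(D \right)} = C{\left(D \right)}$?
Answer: $\frac{1}{177} \approx 0.0056497$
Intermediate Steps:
$O{\left(D \right)} = 1 + D$
$\frac{1}{\left(32 + 21 \cdot 11\right) + O{\left(-87 \right)}} = \frac{1}{\left(32 + 21 \cdot 11\right) + \left(1 - 87\right)} = \frac{1}{\left(32 + 231\right) - 86} = \frac{1}{263 - 86} = \frac{1}{177}$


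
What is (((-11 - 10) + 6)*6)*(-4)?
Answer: 360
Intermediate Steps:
(((-11 - 10) + 6)*6)*(-4) = ((-21 + 6)*6)*(-4) = -15*6*(-4) = -90*(-4) = 360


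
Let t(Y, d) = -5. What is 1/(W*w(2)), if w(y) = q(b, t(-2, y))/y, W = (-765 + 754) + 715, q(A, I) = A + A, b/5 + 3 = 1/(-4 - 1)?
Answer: -1/11264 ≈ -8.8778e-5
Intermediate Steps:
b = -16 (b = -15 + 5/(-4 - 1) = -15 + 5/(-5) = -15 + 5*(-⅕) = -15 - 1 = -16)
q(A, I) = 2*A
W = 704 (W = -11 + 715 = 704)
w(y) = -32/y (w(y) = (2*(-16))/y = -32/y)
1/(W*w(2)) = 1/(704*(-32/2)) = 1/(704*(-32*½)) = 1/(704*(-16)) = 1/(-11264) = -1/11264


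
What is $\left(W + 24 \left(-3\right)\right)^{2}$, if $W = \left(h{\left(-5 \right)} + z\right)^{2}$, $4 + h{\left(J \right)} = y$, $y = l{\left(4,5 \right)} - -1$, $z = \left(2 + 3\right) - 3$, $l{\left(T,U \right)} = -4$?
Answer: $2209$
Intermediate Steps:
$z = 2$ ($z = 5 - 3 = 2$)
$y = -3$ ($y = -4 - -1 = -4 + 1 = -3$)
$h{\left(J \right)} = -7$ ($h{\left(J \right)} = -4 - 3 = -7$)
$W = 25$ ($W = \left(-7 + 2\right)^{2} = \left(-5\right)^{2} = 25$)
$\left(W + 24 \left(-3\right)\right)^{2} = \left(25 + 24 \left(-3\right)\right)^{2} = \left(25 - 72\right)^{2} = \left(-47\right)^{2} = 2209$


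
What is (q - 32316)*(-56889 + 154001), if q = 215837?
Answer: 17822091352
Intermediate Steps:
(q - 32316)*(-56889 + 154001) = (215837 - 32316)*(-56889 + 154001) = 183521*97112 = 17822091352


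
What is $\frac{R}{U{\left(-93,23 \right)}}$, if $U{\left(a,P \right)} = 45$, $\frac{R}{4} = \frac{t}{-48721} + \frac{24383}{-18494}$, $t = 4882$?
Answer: $- \frac{2556503702}{20273538915} \approx -0.1261$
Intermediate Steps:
$R = - \frac{2556503702}{450523087}$ ($R = 4 \left(\frac{4882}{-48721} + \frac{24383}{-18494}\right) = 4 \left(4882 \left(- \frac{1}{48721}\right) + 24383 \left(- \frac{1}{18494}\right)\right) = 4 \left(- \frac{4882}{48721} - \frac{24383}{18494}\right) = 4 \left(- \frac{1278251851}{901046174}\right) = - \frac{2556503702}{450523087} \approx -5.6745$)
$\frac{R}{U{\left(-93,23 \right)}} = - \frac{2556503702}{450523087 \cdot 45} = \left(- \frac{2556503702}{450523087}\right) \frac{1}{45} = - \frac{2556503702}{20273538915}$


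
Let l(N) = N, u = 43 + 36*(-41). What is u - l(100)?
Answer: -1533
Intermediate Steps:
u = -1433 (u = 43 - 1476 = -1433)
u - l(100) = -1433 - 1*100 = -1433 - 100 = -1533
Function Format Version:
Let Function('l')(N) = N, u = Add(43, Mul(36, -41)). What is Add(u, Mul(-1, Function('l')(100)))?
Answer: -1533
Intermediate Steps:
u = -1433 (u = Add(43, -1476) = -1433)
Add(u, Mul(-1, Function('l')(100))) = Add(-1433, Mul(-1, 100)) = Add(-1433, -100) = -1533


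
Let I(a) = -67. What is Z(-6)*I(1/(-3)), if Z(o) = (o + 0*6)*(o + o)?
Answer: -4824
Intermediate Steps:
Z(o) = 2*o**2 (Z(o) = (o + 0)*(2*o) = o*(2*o) = 2*o**2)
Z(-6)*I(1/(-3)) = (2*(-6)**2)*(-67) = (2*36)*(-67) = 72*(-67) = -4824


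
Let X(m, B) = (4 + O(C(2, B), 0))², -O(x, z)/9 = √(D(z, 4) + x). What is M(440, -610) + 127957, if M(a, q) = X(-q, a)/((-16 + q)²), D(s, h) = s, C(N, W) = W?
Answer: 12535828247/97969 - 36*√110/97969 ≈ 1.2796e+5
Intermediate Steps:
O(x, z) = -9*√(x + z) (O(x, z) = -9*√(z + x) = -9*√(x + z))
X(m, B) = (4 - 9*√B)² (X(m, B) = (4 - 9*√(B + 0))² = (4 - 9*√B)²)
M(a, q) = (-4 + 9*√a)²/(-16 + q)² (M(a, q) = (-4 + 9*√a)²/((-16 + q)²) = (-4 + 9*√a)²/(-16 + q)²)
M(440, -610) + 127957 = (-4 + 9*√440)²/(-16 - 610)² + 127957 = (-4 + 9*(2*√110))²/(-626)² + 127957 = (-4 + 18*√110)²/391876 + 127957 = 127957 + (-4 + 18*√110)²/391876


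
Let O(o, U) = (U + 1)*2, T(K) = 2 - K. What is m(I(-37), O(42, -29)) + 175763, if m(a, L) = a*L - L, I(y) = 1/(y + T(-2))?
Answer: 5802083/33 ≈ 1.7582e+5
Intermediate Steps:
O(o, U) = 2 + 2*U (O(o, U) = (1 + U)*2 = 2 + 2*U)
I(y) = 1/(4 + y) (I(y) = 1/(y + (2 - 1*(-2))) = 1/(y + (2 + 2)) = 1/(y + 4) = 1/(4 + y))
m(a, L) = -L + L*a (m(a, L) = L*a - L = -L + L*a)
m(I(-37), O(42, -29)) + 175763 = (2 + 2*(-29))*(-1 + 1/(4 - 37)) + 175763 = (2 - 58)*(-1 + 1/(-33)) + 175763 = -56*(-1 - 1/33) + 175763 = -56*(-34/33) + 175763 = 1904/33 + 175763 = 5802083/33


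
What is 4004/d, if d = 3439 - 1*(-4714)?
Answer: 4004/8153 ≈ 0.49111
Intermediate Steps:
d = 8153 (d = 3439 + 4714 = 8153)
4004/d = 4004/8153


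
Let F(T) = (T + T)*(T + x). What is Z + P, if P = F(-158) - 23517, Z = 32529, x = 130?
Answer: 17860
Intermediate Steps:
F(T) = 2*T*(130 + T) (F(T) = (T + T)*(T + 130) = (2*T)*(130 + T) = 2*T*(130 + T))
P = -14669 (P = 2*(-158)*(130 - 158) - 23517 = 2*(-158)*(-28) - 23517 = 8848 - 23517 = -14669)
Z + P = 32529 - 14669 = 17860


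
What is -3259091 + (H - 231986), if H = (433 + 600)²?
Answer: -2423988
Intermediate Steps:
H = 1067089 (H = 1033² = 1067089)
-3259091 + (H - 231986) = -3259091 + (1067089 - 231986) = -3259091 + 835103 = -2423988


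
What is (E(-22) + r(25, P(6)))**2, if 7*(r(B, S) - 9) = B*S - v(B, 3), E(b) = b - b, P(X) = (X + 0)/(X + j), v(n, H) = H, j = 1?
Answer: 324900/2401 ≈ 135.32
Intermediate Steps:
P(X) = X/(1 + X) (P(X) = (X + 0)/(X + 1) = X/(1 + X))
E(b) = 0
r(B, S) = 60/7 + B*S/7 (r(B, S) = 9 + (B*S - 1*3)/7 = 9 + (B*S - 3)/7 = 9 + (-3 + B*S)/7 = 9 + (-3/7 + B*S/7) = 60/7 + B*S/7)
(E(-22) + r(25, P(6)))**2 = (0 + (60/7 + (1/7)*25*(6/(1 + 6))))**2 = (0 + (60/7 + (1/7)*25*(6/7)))**2 = (0 + (60/7 + 150/49))**2 = (0 + 570/49)**2 = (570/49)**2 = 324900/2401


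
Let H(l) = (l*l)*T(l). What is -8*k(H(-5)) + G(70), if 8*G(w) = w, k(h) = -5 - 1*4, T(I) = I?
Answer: 323/4 ≈ 80.750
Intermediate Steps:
H(l) = l³ (H(l) = (l*l)*l = l²*l = l³)
k(h) = -9 (k(h) = -5 - 4 = -9)
G(w) = w/8
-8*k(H(-5)) + G(70) = -8*(-9) + (⅛)*70 = 72 + 35/4 = 323/4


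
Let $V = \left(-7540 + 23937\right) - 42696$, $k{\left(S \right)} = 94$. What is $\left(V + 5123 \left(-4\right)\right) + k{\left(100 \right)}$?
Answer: $-46697$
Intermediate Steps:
$V = -26299$ ($V = 16397 - 42696 = -26299$)
$\left(V + 5123 \left(-4\right)\right) + k{\left(100 \right)} = \left(-26299 + 5123 \left(-4\right)\right) + 94 = \left(-26299 - 20492\right) + 94 = -46791 + 94 = -46697$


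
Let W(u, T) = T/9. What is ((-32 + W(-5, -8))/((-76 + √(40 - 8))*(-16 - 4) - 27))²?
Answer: 65473947328/132617510010027 + 20929710080*√2/397852530030081 ≈ 0.00056810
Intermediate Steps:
W(u, T) = T/9 (W(u, T) = T*(⅑) = T/9)
((-32 + W(-5, -8))/((-76 + √(40 - 8))*(-16 - 4) - 27))² = ((-32 + (⅑)*(-8))/((-76 + √(40 - 8))*(-16 - 4) - 27))² = ((-32 - 8/9)/((-76 + √32)*(-20) - 27))² = (-296/(9*((-76 + 4*√2)*(-20) - 27)))² = (-296/(9*((1520 - 80*√2) - 27)))² = (-296/(9*(1493 - 80*√2)))² = 87616/(81*(1493 - 80*√2)²)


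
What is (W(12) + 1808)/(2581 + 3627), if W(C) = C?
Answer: 455/1552 ≈ 0.29317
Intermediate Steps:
(W(12) + 1808)/(2581 + 3627) = (12 + 1808)/(2581 + 3627) = 1820/6208 = 1820*(1/6208) = 455/1552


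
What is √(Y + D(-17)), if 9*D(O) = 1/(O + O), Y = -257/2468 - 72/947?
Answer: I*√651541438334059/59598498 ≈ 0.42829*I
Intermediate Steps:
Y = -421075/2337196 (Y = -257*1/2468 - 72*1/947 = -257/2468 - 72/947 = -421075/2337196 ≈ -0.18016)
D(O) = 1/(18*O) (D(O) = 1/(9*(O + O)) = 1/(9*((2*O))) = (1/(2*O))/9 = 1/(18*O))
√(Y + D(-17)) = √(-421075/2337196 + (1/18)/(-17)) = √(-421075/2337196 + (1/18)*(-1/17)) = √(-421075/2337196 - 1/306) = √(-65593073/357590988) = I*√651541438334059/59598498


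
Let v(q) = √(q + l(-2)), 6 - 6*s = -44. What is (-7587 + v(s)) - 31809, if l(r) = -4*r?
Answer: -39396 + 7*√3/3 ≈ -39392.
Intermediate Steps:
s = 25/3 (s = 1 - ⅙*(-44) = 1 + 22/3 = 25/3 ≈ 8.3333)
v(q) = √(8 + q) (v(q) = √(q - 4*(-2)) = √(q + 8) = √(8 + q))
(-7587 + v(s)) - 31809 = (-7587 + √(8 + 25/3)) - 31809 = (-7587 + √(49/3)) - 31809 = (-7587 + 7*√3/3) - 31809 = -39396 + 7*√3/3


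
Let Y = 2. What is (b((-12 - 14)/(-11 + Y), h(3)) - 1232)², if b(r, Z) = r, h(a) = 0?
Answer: 122367844/81 ≈ 1.5107e+6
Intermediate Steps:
(b((-12 - 14)/(-11 + Y), h(3)) - 1232)² = ((-12 - 14)/(-11 + 2) - 1232)² = (-26/(-9) - 1232)² = (-26*(-⅑) - 1232)² = (26/9 - 1232)² = (-11062/9)² = 122367844/81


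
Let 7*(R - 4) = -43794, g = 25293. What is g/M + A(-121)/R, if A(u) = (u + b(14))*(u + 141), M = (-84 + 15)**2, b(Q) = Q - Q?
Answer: 197937463/34728321 ≈ 5.6996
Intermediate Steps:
R = -43766/7 (R = 4 + (1/7)*(-43794) = 4 - 43794/7 = -43766/7 ≈ -6252.3)
b(Q) = 0
M = 4761 (M = (-69)**2 = 4761)
A(u) = u*(141 + u) (A(u) = (u + 0)*(u + 141) = u*(141 + u))
g/M + A(-121)/R = 25293/4761 + (-121*(141 - 121))/(-43766/7) = 25293*(1/4761) - 121*20*(-7/43766) = 8431/1587 - 2420*(-7/43766) = 8431/1587 + 8470/21883 = 197937463/34728321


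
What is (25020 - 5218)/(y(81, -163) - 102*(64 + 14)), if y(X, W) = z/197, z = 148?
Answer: -1950497/783592 ≈ -2.4892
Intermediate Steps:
y(X, W) = 148/197
(25020 - 5218)/(y(81, -163) - 102*(64 + 14)) = (25020 - 5218)/(148/197 - 102*(64 + 14)) = 19802/(148/197 - 102*78) = 19802/(148/197 - 7956) = 19802/(-1567184/197) = 19802*(-197/1567184) = -1950497/783592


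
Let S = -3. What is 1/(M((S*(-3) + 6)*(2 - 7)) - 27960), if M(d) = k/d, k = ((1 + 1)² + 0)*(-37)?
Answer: -75/2096852 ≈ -3.5768e-5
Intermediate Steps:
k = -148 (k = (2² + 0)*(-37) = (4 + 0)*(-37) = 4*(-37) = -148)
M(d) = -148/d
1/(M((S*(-3) + 6)*(2 - 7)) - 27960) = 1/(-148*1/((2 - 7)*(-3*(-3) + 6)) - 27960) = 1/(-148*(-1/(5*(9 + 6))) - 27960) = 1/(-148/(15*(-5)) - 27960) = 1/(-148/(-75) - 27960) = 1/(-148*(-1/75) - 27960) = 1/(148/75 - 27960) = 1/(-2096852/75) = -75/2096852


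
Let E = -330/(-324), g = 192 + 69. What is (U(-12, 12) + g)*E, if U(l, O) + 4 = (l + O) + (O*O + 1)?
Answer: 3685/9 ≈ 409.44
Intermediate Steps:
U(l, O) = -3 + O + l + O**2 (U(l, O) = -4 + ((l + O) + (O*O + 1)) = -4 + ((O + l) + (O**2 + 1)) = -4 + ((O + l) + (1 + O**2)) = -4 + (1 + O + l + O**2) = -3 + O + l + O**2)
g = 261
E = 55/54 (E = -330*(-1/324) = 55/54 ≈ 1.0185)
(U(-12, 12) + g)*E = ((-3 + 12 - 12 + 12**2) + 261)*(55/54) = ((-3 + 12 - 12 + 144) + 261)*(55/54) = (141 + 261)*(55/54) = 402*(55/54) = 3685/9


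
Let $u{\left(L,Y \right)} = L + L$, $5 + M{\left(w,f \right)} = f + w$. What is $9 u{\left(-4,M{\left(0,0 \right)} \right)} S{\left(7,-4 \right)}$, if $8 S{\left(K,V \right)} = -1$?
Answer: $9$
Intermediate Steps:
$S{\left(K,V \right)} = - \frac{1}{8}$ ($S{\left(K,V \right)} = \frac{1}{8} \left(-1\right) = - \frac{1}{8}$)
$M{\left(w,f \right)} = -5 + f + w$ ($M{\left(w,f \right)} = -5 + \left(f + w\right) = -5 + f + w$)
$u{\left(L,Y \right)} = 2 L$
$9 u{\left(-4,M{\left(0,0 \right)} \right)} S{\left(7,-4 \right)} = 9 \cdot 2 \left(-4\right) \left(- \frac{1}{8}\right) = 9 \left(-8\right) \left(- \frac{1}{8}\right) = \left(-72\right) \left(- \frac{1}{8}\right) = 9$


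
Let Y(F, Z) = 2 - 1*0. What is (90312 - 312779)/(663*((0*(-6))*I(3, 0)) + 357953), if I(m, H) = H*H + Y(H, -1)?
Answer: -222467/357953 ≈ -0.62150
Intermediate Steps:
Y(F, Z) = 2 (Y(F, Z) = 2 + 0 = 2)
I(m, H) = 2 + H² (I(m, H) = H*H + 2 = H² + 2 = 2 + H²)
(90312 - 312779)/(663*((0*(-6))*I(3, 0)) + 357953) = (90312 - 312779)/(663*((0*(-6))*(2 + 0²)) + 357953) = -222467/(663*(0*(2 + 0)) + 357953) = -222467/(663*(0*2) + 357953) = -222467/(663*0 + 357953) = -222467/(0 + 357953) = -222467/357953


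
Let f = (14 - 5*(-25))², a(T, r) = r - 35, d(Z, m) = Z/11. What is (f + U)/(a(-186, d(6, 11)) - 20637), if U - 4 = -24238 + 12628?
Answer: -84865/227386 ≈ -0.37322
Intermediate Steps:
d(Z, m) = Z/11 (d(Z, m) = Z*(1/11) = Z/11)
a(T, r) = -35 + r
U = -11606 (U = 4 + (-24238 + 12628) = 4 - 11610 = -11606)
f = 19321 (f = (14 + 125)² = 139² = 19321)
(f + U)/(a(-186, d(6, 11)) - 20637) = (19321 - 11606)/((-35 + (1/11)*6) - 20637) = 7715/((-35 + 6/11) - 20637) = 7715/(-379/11 - 20637) = 7715/(-227386/11) = 7715*(-11/227386) = -84865/227386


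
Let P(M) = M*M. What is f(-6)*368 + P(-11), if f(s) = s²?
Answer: 13369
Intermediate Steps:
P(M) = M²
f(-6)*368 + P(-11) = (-6)²*368 + (-11)² = 36*368 + 121 = 13248 + 121 = 13369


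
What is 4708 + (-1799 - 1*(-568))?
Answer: 3477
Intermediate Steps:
4708 + (-1799 - 1*(-568)) = 4708 + (-1799 + 568) = 4708 - 1231 = 3477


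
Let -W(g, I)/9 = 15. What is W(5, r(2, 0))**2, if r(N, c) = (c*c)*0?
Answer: 18225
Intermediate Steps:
r(N, c) = 0 (r(N, c) = c**2*0 = 0)
W(g, I) = -135 (W(g, I) = -9*15 = -135)
W(5, r(2, 0))**2 = (-135)**2 = 18225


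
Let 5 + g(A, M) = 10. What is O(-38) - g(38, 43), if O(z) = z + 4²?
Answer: -27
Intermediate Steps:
g(A, M) = 5 (g(A, M) = -5 + 10 = 5)
O(z) = 16 + z (O(z) = z + 16 = 16 + z)
O(-38) - g(38, 43) = (16 - 38) - 1*5 = -22 - 5 = -27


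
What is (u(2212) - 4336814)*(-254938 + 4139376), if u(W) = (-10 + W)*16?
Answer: -16709228580916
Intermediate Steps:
u(W) = -160 + 16*W
(u(2212) - 4336814)*(-254938 + 4139376) = ((-160 + 16*2212) - 4336814)*(-254938 + 4139376) = ((-160 + 35392) - 4336814)*3884438 = (35232 - 4336814)*3884438 = -4301582*3884438 = -16709228580916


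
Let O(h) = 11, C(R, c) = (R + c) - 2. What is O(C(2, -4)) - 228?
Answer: -217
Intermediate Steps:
C(R, c) = -2 + R + c
O(C(2, -4)) - 228 = 11 - 228 = -217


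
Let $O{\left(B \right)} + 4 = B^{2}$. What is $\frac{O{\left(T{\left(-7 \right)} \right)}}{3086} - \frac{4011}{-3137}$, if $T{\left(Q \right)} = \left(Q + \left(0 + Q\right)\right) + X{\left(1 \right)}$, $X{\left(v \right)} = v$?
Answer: $\frac{12895551}{9680782} \approx 1.3321$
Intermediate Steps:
$T{\left(Q \right)} = 1 + 2 Q$ ($T{\left(Q \right)} = \left(Q + \left(0 + Q\right)\right) + 1 = \left(Q + Q\right) + 1 = 2 Q + 1 = 1 + 2 Q$)
$O{\left(B \right)} = -4 + B^{2}$
$\frac{O{\left(T{\left(-7 \right)} \right)}}{3086} - \frac{4011}{-3137} = \frac{-4 + \left(1 + 2 \left(-7\right)\right)^{2}}{3086} - \frac{4011}{-3137} = \left(-4 + \left(1 - 14\right)^{2}\right) \frac{1}{3086} - - \frac{4011}{3137} = \left(-4 + \left(-13\right)^{2}\right) \frac{1}{3086} + \frac{4011}{3137} = \left(-4 + 169\right) \frac{1}{3086} + \frac{4011}{3137} = 165 \cdot \frac{1}{3086} + \frac{4011}{3137} = \frac{165}{3086} + \frac{4011}{3137} = \frac{12895551}{9680782}$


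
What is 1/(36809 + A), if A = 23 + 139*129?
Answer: 1/54763 ≈ 1.8260e-5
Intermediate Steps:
A = 17954 (A = 23 + 17931 = 17954)
1/(36809 + A) = 1/(36809 + 17954) = 1/54763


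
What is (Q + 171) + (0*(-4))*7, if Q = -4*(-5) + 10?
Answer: 201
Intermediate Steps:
Q = 30 (Q = 20 + 10 = 30)
(Q + 171) + (0*(-4))*7 = (30 + 171) + (0*(-4))*7 = 201 + 0*7 = 201 + 0 = 201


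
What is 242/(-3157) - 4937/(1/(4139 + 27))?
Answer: -5902884576/287 ≈ -2.0568e+7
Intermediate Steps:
242/(-3157) - 4937/(1/(4139 + 27)) = 242*(-1/3157) - 4937/(1/4166) = -22/287 - 4937/1/4166 = -22/287 - 4937*4166 = -22/287 - 20567542 = -5902884576/287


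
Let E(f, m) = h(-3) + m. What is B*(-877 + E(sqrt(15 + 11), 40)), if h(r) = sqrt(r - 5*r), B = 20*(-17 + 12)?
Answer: 83700 - 200*sqrt(3) ≈ 83354.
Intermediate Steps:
B = -100 (B = 20*(-5) = -100)
h(r) = 2*sqrt(-r) (h(r) = sqrt(-4*r) = 2*sqrt(-r))
E(f, m) = m + 2*sqrt(3) (E(f, m) = 2*sqrt(-1*(-3)) + m = 2*sqrt(3) + m = m + 2*sqrt(3))
B*(-877 + E(sqrt(15 + 11), 40)) = -100*(-877 + (40 + 2*sqrt(3))) = -100*(-837 + 2*sqrt(3)) = 83700 - 200*sqrt(3)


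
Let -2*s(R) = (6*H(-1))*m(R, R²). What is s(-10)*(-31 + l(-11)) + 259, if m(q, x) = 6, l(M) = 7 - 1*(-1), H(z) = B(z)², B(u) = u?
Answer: 673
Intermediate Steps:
H(z) = z²
l(M) = 8 (l(M) = 7 + 1 = 8)
s(R) = -18 (s(R) = -6*(-1)²*6/2 = -6*1*6/2 = -3*6 = -½*36 = -18)
s(-10)*(-31 + l(-11)) + 259 = -18*(-31 + 8) + 259 = -18*(-23) + 259 = 414 + 259 = 673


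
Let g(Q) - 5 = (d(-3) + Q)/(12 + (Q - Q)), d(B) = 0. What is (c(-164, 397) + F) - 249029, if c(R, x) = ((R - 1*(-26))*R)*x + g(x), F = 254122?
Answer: 107880421/12 ≈ 8.9900e+6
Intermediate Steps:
g(Q) = 5 + Q/12 (g(Q) = 5 + (0 + Q)/(12 + (Q - Q)) = 5 + Q/(12 + 0) = 5 + Q/12)
c(R, x) = 5 + x/12 + R*x*(26 + R) (c(R, x) = ((R - 1*(-26))*R)*x + (5 + x/12) = ((R + 26)*R)*x + (5 + x/12) = ((26 + R)*R)*x + (5 + x/12) = (R*(26 + R))*x + (5 + x/12) = R*x*(26 + R) + (5 + x/12) = 5 + x/12 + R*x*(26 + R))
(c(-164, 397) + F) - 249029 = ((5 + (1/12)*397 + 397*(-164)² + 26*(-164)*397) + 254122) - 249029 = ((5 + 397/12 + 397*26896 - 1692808) + 254122) - 249029 = ((5 + 397/12 + 10677712 - 1692808) + 254122) - 249029 = (107819305/12 + 254122) - 249029 = 110868769/12 - 249029 = 107880421/12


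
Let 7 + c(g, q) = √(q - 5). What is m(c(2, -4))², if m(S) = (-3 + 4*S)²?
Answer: 113953 - 1215696*I ≈ 1.1395e+5 - 1.2157e+6*I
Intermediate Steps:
c(g, q) = -7 + √(-5 + q) (c(g, q) = -7 + √(q - 5) = -7 + √(-5 + q))
m(c(2, -4))² = ((-3 + 4*(-7 + √(-5 - 4)))²)² = ((-3 + 4*(-7 + √(-9)))²)² = ((-3 + 4*(-7 + 3*I))²)² = ((-3 + (-28 + 12*I))²)² = ((-31 + 12*I)²)² = (-31 + 12*I)⁴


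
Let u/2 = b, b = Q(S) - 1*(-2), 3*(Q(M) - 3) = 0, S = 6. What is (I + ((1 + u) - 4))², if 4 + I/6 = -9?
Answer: 5041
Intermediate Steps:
I = -78 (I = -24 + 6*(-9) = -24 - 54 = -78)
Q(M) = 3 (Q(M) = 3 + (⅓)*0 = 3 + 0 = 3)
b = 5 (b = 3 - 1*(-2) = 3 + 2 = 5)
u = 10 (u = 2*5 = 10)
(I + ((1 + u) - 4))² = (-78 + ((1 + 10) - 4))² = (-78 + (11 - 4))² = (-78 + 7)² = (-71)² = 5041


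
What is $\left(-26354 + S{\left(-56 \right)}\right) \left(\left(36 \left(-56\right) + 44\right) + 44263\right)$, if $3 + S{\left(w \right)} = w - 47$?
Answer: $-1119019860$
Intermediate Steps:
$S{\left(w \right)} = -50 + w$ ($S{\left(w \right)} = -3 + \left(w - 47\right) = -3 + \left(-47 + w\right) = -50 + w$)
$\left(-26354 + S{\left(-56 \right)}\right) \left(\left(36 \left(-56\right) + 44\right) + 44263\right) = \left(-26354 - 106\right) \left(\left(36 \left(-56\right) + 44\right) + 44263\right) = \left(-26354 - 106\right) \left(\left(-2016 + 44\right) + 44263\right) = - 26460 \left(-1972 + 44263\right) = \left(-26460\right) 42291 = -1119019860$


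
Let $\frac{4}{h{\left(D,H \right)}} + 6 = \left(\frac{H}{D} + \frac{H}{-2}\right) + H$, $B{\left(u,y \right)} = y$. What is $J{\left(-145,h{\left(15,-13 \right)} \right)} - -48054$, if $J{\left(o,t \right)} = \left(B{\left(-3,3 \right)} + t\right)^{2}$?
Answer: $\frac{7728304143}{160801} \approx 48061.0$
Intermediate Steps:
$h{\left(D,H \right)} = \frac{4}{-6 + \frac{H}{2} + \frac{H}{D}}$ ($h{\left(D,H \right)} = \frac{4}{-6 + \left(\left(\frac{H}{D} + \frac{H}{-2}\right) + H\right)} = \frac{4}{-6 + \left(\left(\frac{H}{D} + H \left(- \frac{1}{2}\right)\right) + H\right)} = \frac{4}{-6 + \left(\left(\frac{H}{D} - \frac{H}{2}\right) + H\right)} = \frac{4}{-6 + \left(\left(- \frac{H}{2} + \frac{H}{D}\right) + H\right)} = \frac{4}{-6 + \left(\frac{H}{2} + \frac{H}{D}\right)} = \frac{4}{-6 + \frac{H}{2} + \frac{H}{D}}$)
$J{\left(o,t \right)} = \left(3 + t\right)^{2}$
$J{\left(-145,h{\left(15,-13 \right)} \right)} - -48054 = \left(3 + 8 \cdot 15 \frac{1}{\left(-12\right) 15 + 2 \left(-13\right) + 15 \left(-13\right)}\right)^{2} - -48054 = \left(3 + 8 \cdot 15 \frac{1}{-180 - 26 - 195}\right)^{2} + 48054 = \left(3 + 8 \cdot 15 \frac{1}{-401}\right)^{2} + 48054 = \left(3 + 8 \cdot 15 \left(- \frac{1}{401}\right)\right)^{2} + 48054 = \left(3 - \frac{120}{401}\right)^{2} + 48054 = \left(\frac{1083}{401}\right)^{2} + 48054 = \frac{1172889}{160801} + 48054 = \frac{7728304143}{160801}$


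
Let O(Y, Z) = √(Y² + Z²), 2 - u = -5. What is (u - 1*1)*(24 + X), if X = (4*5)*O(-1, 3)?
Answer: 144 + 120*√10 ≈ 523.47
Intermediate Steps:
u = 7 (u = 2 - 1*(-5) = 2 + 5 = 7)
X = 20*√10 (X = (4*5)*√((-1)² + 3²) = 20*√(1 + 9) = 20*√10 ≈ 63.246)
(u - 1*1)*(24 + X) = (7 - 1*1)*(24 + 20*√10) = (7 - 1)*(24 + 20*√10) = 6*(24 + 20*√10) = 144 + 120*√10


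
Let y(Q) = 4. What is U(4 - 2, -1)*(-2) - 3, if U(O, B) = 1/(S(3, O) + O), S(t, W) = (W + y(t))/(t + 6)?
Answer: -15/4 ≈ -3.7500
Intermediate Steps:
S(t, W) = (4 + W)/(6 + t) (S(t, W) = (W + 4)/(t + 6) = (4 + W)/(6 + t))
U(O, B) = 1/(4/9 + 10*O/9) (U(O, B) = 1/((4 + O)/(6 + 3) + O) = 1/((4 + O)/9 + O) = 1/((4/9 + O/9) + O) = 1/(4/9 + 10*O/9))
U(4 - 2, -1)*(-2) - 3 = (9/(2*(2 + 5*(4 - 2))))*(-2) - 3 = (9/(2*(2 + 5*2)))*(-2) - 3 = (9/(2*(2 + 10)))*(-2) - 3 = ((9/2)/12)*(-2) - 3 = ((9/2)*(1/12))*(-2) - 3 = (3/8)*(-2) - 3 = -3/4 - 3 = -15/4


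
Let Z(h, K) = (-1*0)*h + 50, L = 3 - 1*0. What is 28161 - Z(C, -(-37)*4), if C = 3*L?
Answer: 28111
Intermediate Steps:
L = 3 (L = 3 + 0 = 3)
C = 9 (C = 3*3 = 9)
Z(h, K) = 50 (Z(h, K) = 0*h + 50 = 0 + 50 = 50)
28161 - Z(C, -(-37)*4) = 28161 - 1*50 = 28161 - 50 = 28111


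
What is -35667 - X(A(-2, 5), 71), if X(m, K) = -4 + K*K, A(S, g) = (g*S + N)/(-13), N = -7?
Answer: -40704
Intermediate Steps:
A(S, g) = 7/13 - S*g/13 (A(S, g) = (g*S - 7)/(-13) = (S*g - 7)*(-1/13) = (-7 + S*g)*(-1/13) = 7/13 - S*g/13)
X(m, K) = -4 + K²
-35667 - X(A(-2, 5), 71) = -35667 - (-4 + 71²) = -35667 - (-4 + 5041) = -35667 - 1*5037 = -35667 - 5037 = -40704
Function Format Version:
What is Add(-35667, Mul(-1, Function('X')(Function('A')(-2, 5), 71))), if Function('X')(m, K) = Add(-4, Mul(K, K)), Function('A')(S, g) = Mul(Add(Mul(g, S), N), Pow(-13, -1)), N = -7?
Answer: -40704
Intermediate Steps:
Function('A')(S, g) = Add(Rational(7, 13), Mul(Rational(-1, 13), S, g)) (Function('A')(S, g) = Mul(Add(Mul(g, S), -7), Pow(-13, -1)) = Mul(Add(Mul(S, g), -7), Rational(-1, 13)) = Mul(Add(-7, Mul(S, g)), Rational(-1, 13)) = Add(Rational(7, 13), Mul(Rational(-1, 13), S, g)))
Function('X')(m, K) = Add(-4, Pow(K, 2))
Add(-35667, Mul(-1, Function('X')(Function('A')(-2, 5), 71))) = Add(-35667, Mul(-1, Add(-4, Pow(71, 2)))) = Add(-35667, Mul(-1, Add(-4, 5041))) = Add(-35667, Mul(-1, 5037)) = Add(-35667, -5037) = -40704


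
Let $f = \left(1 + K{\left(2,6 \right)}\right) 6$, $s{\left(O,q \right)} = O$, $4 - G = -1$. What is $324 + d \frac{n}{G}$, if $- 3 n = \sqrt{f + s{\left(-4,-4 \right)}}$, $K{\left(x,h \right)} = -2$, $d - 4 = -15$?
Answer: $324 + \frac{11 i \sqrt{10}}{15} \approx 324.0 + 2.319 i$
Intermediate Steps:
$d = -11$ ($d = 4 - 15 = -11$)
$G = 5$ ($G = 4 - -1 = 4 + 1 = 5$)
$f = -6$ ($f = \left(1 - 2\right) 6 = \left(-1\right) 6 = -6$)
$n = - \frac{i \sqrt{10}}{3}$ ($n = - \frac{\sqrt{-6 - 4}}{3} = - \frac{\sqrt{-10}}{3} = - \frac{i \sqrt{10}}{3} \approx - 1.0541 i$)
$324 + d \frac{n}{G} = 324 - 11 \frac{\left(- \frac{1}{3}\right) i \sqrt{10}}{5} = 324 - 11 \left(- \frac{i \sqrt{10}}{15}\right) = 324 + \frac{11 i \sqrt{10}}{15}$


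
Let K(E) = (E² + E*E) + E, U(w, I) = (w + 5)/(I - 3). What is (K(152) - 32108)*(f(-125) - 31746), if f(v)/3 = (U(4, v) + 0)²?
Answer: -1853209725423/4096 ≈ -4.5244e+8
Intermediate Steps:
U(w, I) = (5 + w)/(-3 + I)
f(v) = 243/(-3 + v)² (f(v) = 3*((5 + 4)/(-3 + v) + 0)² = 3*(9/(-3 + v) + 0)² = 3*(9/(-3 + v))² = 3*(81/(-3 + v)²) = 243/(-3 + v)²)
K(E) = E + 2*E² (K(E) = (E² + E²) + E = 2*E² + E = E + 2*E²)
(K(152) - 32108)*(f(-125) - 31746) = (152*(1 + 2*152) - 32108)*(243/(-3 - 125)² - 31746) = (152*(1 + 304) - 32108)*(243/(-128)² - 31746) = (152*305 - 32108)*(243*(1/16384) - 31746) = (46360 - 32108)*(243/16384 - 31746) = 14252*(-520126221/16384) = -1853209725423/4096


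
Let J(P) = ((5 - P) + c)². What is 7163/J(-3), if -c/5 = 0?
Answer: 7163/64 ≈ 111.92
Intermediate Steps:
c = 0 (c = -5*0 = 0)
J(P) = (5 - P)² (J(P) = ((5 - P) + 0)² = (5 - P)²)
7163/J(-3) = 7163/((5 - 1*(-3))²) = 7163/((5 + 3)²) = 7163/(8²) = 7163/64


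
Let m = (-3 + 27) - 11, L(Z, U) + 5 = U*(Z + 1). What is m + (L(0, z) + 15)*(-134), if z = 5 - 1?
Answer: -1863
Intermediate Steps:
z = 4
L(Z, U) = -5 + U*(1 + Z) (L(Z, U) = -5 + U*(Z + 1) = -5 + U*(1 + Z))
m = 13 (m = 24 - 11 = 13)
m + (L(0, z) + 15)*(-134) = 13 + ((-5 + 4 + 4*0) + 15)*(-134) = 13 + ((-5 + 4 + 0) + 15)*(-134) = 13 + (-1 + 15)*(-134) = 13 + 14*(-134) = 13 - 1876 = -1863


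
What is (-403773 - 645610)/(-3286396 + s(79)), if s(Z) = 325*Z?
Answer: 1049383/3260721 ≈ 0.32183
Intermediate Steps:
(-403773 - 645610)/(-3286396 + s(79)) = (-403773 - 645610)/(-3286396 + 325*79) = -1049383/(-3286396 + 25675) = -1049383/(-3260721) = -1049383*(-1/3260721) = 1049383/3260721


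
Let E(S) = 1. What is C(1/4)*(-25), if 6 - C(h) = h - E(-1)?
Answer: -675/4 ≈ -168.75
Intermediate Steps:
C(h) = 7 - h (C(h) = 6 - (h - 1*1) = 6 - (h - 1) = 6 - (-1 + h) = 6 + (1 - h) = 7 - h)
C(1/4)*(-25) = (7 - 1/4)*(-25) = (7 - 1*¼)*(-25) = (7 - ¼)*(-25) = (27/4)*(-25) = -675/4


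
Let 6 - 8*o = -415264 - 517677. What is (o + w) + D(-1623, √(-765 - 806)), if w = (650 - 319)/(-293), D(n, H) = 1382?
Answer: 276590231/2344 ≈ 1.1800e+5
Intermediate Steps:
o = 932947/8 (o = ¾ - (-415264 - 517677)/8 = ¾ - ⅛*(-932941) = ¾ + 932941/8 = 932947/8 ≈ 1.1662e+5)
w = -331/293 (w = -1/293*331 = -331/293 ≈ -1.1297)
(o + w) + D(-1623, √(-765 - 806)) = (932947/8 - 331/293) + 1382 = 273350823/2344 + 1382 = 276590231/2344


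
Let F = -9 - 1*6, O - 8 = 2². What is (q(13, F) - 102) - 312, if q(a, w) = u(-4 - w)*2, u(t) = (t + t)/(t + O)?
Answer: -9478/23 ≈ -412.09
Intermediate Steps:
O = 12 (O = 8 + 2² = 8 + 4 = 12)
F = -15 (F = -9 - 6 = -15)
u(t) = 2*t/(12 + t) (u(t) = (t + t)/(t + 12) = (2*t)/(12 + t) = 2*t/(12 + t))
q(a, w) = 4*(-4 - w)/(8 - w) (q(a, w) = (2*(-4 - w)/(12 + (-4 - w)))*2 = (2*(-4 - w)/(8 - w))*2 = 4*(-4 - w)/(8 - w))
(q(13, F) - 102) - 312 = (4*(4 - 15)/(-8 - 15) - 102) - 312 = (4*(-11)/(-23) - 102) - 312 = (4*(-1/23)*(-11) - 102) - 312 = (44/23 - 102) - 312 = -2302/23 - 312 = -9478/23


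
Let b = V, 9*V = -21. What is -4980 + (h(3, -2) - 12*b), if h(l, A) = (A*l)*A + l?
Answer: -4937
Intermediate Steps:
V = -7/3 (V = (1/9)*(-21) = -7/3 ≈ -2.3333)
h(l, A) = l + l*A**2 (h(l, A) = l*A**2 + l = l + l*A**2)
b = -7/3 ≈ -2.3333
-4980 + (h(3, -2) - 12*b) = -4980 + (3*(1 + (-2)**2) - 12*(-7/3)) = -4980 + (3*(1 + 4) + 28) = -4980 + (3*5 + 28) = -4980 + (15 + 28) = -4980 + 43 = -4937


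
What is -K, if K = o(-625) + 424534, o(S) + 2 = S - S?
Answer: -424532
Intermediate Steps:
o(S) = -2 (o(S) = -2 + (S - S) = -2 + 0 = -2)
K = 424532 (K = -2 + 424534 = 424532)
-K = -1*424532 = -424532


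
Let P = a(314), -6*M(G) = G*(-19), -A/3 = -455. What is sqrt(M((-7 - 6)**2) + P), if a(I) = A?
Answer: sqrt(68406)/6 ≈ 43.591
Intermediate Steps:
A = 1365 (A = -3*(-455) = 1365)
M(G) = 19*G/6 (M(G) = -G*(-19)/6 = -(-19)*G/6 = 19*G/6)
a(I) = 1365
P = 1365
sqrt(M((-7 - 6)**2) + P) = sqrt(19*(-7 - 6)**2/6 + 1365) = sqrt((19/6)*(-13)**2 + 1365) = sqrt((19/6)*169 + 1365) = sqrt(3211/6 + 1365) = sqrt(11401/6) = sqrt(68406)/6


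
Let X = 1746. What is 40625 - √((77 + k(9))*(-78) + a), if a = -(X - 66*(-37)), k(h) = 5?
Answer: 40625 - 42*I*√6 ≈ 40625.0 - 102.88*I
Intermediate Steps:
a = -4188 (a = -(1746 - 66*(-37)) = -(1746 - 1*(-2442)) = -(1746 + 2442) = -1*4188 = -4188)
40625 - √((77 + k(9))*(-78) + a) = 40625 - √((77 + 5)*(-78) - 4188) = 40625 - √(82*(-78) - 4188) = 40625 - √(-6396 - 4188) = 40625 - √(-10584) = 40625 - 42*I*√6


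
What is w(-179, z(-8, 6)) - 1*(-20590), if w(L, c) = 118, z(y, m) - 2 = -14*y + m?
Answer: 20708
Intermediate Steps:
z(y, m) = 2 + m - 14*y (z(y, m) = 2 + (-14*y + m) = 2 + (m - 14*y) = 2 + m - 14*y)
w(-179, z(-8, 6)) - 1*(-20590) = 118 - 1*(-20590) = 118 + 20590 = 20708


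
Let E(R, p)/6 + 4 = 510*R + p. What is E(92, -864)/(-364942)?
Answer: -138156/182471 ≈ -0.75714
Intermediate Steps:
E(R, p) = -24 + 6*p + 3060*R (E(R, p) = -24 + 6*(510*R + p) = -24 + 6*(p + 510*R) = -24 + (6*p + 3060*R) = -24 + 6*p + 3060*R)
E(92, -864)/(-364942) = (-24 + 6*(-864) + 3060*92)/(-364942) = (-24 - 5184 + 281520)*(-1/364942) = 276312*(-1/364942) = -138156/182471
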